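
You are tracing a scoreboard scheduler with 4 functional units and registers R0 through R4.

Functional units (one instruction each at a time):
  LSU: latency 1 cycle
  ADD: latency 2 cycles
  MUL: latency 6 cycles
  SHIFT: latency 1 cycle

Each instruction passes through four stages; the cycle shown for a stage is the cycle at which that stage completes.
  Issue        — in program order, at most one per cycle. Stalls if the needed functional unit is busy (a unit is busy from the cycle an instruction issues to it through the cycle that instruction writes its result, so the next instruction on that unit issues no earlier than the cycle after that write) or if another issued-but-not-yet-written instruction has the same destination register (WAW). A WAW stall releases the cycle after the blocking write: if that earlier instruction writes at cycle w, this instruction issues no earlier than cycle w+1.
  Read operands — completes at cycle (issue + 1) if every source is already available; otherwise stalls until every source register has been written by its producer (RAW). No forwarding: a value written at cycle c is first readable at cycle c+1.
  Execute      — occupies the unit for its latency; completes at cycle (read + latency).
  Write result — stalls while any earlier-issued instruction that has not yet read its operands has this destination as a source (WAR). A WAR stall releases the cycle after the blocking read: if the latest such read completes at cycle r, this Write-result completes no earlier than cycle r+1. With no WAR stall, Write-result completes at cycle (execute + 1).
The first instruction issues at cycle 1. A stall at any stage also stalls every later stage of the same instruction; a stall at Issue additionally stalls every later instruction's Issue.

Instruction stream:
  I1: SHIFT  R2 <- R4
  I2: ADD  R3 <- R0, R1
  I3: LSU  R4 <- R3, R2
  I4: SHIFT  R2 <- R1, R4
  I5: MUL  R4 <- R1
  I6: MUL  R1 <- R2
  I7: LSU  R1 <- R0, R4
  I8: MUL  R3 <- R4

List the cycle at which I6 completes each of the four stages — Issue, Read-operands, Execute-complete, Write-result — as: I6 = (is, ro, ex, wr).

I6 = (19, 20, 26, 27)

cycle 1: I1 dispatched to SHIFT
cycle 2: I1 operands ready | I2 dispatched to ADD
cycle 3: I1 complete | I2 operands ready | I3 dispatched to LSU
cycle 4: R2←I1
cycle 5: I2 complete | I4 dispatched to SHIFT
cycle 6: R3←I2
cycle 7: I3 operands ready
cycle 8: I3 complete
cycle 9: R4←I3
cycle 10: I4 operands ready | I5 dispatched to MUL
cycle 11: I4 complete | I5 operands ready
cycle 12: R2←I4
cycle 17: I5 complete
cycle 18: R4←I5
cycle 19: I6 dispatched to MUL
cycle 20: I6 operands ready
cycle 26: I6 complete
cycle 27: R1←I6
cycle 28: I7 dispatched to LSU
cycle 29: I7 operands ready | I8 dispatched to MUL
cycle 30: I7 complete | I8 operands ready
cycle 31: R1←I7
cycle 36: I8 complete
cycle 37: R3←I8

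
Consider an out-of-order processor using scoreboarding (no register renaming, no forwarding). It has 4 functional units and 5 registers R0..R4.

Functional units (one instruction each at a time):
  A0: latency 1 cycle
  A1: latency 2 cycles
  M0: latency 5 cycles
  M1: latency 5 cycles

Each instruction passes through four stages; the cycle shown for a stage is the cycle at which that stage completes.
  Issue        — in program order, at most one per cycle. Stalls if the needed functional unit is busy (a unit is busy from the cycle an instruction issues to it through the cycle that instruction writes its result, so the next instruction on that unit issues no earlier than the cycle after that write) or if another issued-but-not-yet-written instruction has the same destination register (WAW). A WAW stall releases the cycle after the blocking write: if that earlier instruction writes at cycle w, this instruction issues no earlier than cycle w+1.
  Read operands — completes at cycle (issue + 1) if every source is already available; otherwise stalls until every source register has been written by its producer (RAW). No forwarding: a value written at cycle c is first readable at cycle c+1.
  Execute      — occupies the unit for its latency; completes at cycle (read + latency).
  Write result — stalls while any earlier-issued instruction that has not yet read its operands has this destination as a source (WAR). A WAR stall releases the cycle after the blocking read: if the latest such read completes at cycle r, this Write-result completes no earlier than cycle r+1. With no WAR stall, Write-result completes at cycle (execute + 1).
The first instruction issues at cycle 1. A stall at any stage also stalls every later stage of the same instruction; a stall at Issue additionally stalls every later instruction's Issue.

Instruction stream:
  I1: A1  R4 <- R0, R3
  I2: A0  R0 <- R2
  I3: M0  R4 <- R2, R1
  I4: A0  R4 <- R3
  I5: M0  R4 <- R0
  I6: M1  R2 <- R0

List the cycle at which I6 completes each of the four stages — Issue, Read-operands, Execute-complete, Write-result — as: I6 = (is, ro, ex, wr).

[1] I1 issues→A1
[2] I1 reads · I2 issues→A0
[3] I2 reads
[4] I1 exec-done · I2 exec-done
[5] I1 writes R4 · I2 writes R0
[6] I3 issues→M0
[7] I3 reads
[12] I3 exec-done
[13] I3 writes R4
[14] I4 issues→A0
[15] I4 reads
[16] I4 exec-done
[17] I4 writes R4
[18] I5 issues→M0
[19] I5 reads · I6 issues→M1
[20] I6 reads
[24] I5 exec-done
[25] I5 writes R4 · I6 exec-done
[26] I6 writes R2

I6 = (19, 20, 25, 26)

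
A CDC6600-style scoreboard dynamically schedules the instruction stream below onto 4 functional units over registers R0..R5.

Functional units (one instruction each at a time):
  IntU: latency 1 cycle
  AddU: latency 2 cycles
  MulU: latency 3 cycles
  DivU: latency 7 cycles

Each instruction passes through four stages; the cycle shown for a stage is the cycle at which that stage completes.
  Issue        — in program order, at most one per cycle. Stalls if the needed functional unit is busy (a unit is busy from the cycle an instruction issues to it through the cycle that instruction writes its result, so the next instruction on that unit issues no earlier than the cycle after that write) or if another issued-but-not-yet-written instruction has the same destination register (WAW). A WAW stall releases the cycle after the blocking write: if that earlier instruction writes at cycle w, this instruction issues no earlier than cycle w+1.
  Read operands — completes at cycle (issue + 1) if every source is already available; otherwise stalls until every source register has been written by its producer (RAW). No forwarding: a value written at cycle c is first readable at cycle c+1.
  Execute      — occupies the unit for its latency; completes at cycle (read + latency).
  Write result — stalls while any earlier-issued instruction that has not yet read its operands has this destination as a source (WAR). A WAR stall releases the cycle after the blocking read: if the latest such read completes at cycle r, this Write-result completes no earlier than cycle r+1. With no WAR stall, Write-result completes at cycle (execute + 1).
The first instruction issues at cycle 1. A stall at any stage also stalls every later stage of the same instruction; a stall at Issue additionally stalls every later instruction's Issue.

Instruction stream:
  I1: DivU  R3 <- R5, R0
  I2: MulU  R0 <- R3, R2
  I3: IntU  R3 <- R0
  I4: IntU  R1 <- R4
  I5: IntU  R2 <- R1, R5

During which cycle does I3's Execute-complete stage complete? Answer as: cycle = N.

cycle = 17

c1: I1 dispatched to DivU
c2: I1 operands ready; I2 dispatched to MulU
c9: I1 complete
c10: R3←I1
c11: I2 operands ready; I3 dispatched to IntU
c14: I2 complete
c15: R0←I2
c16: I3 operands ready
c17: I3 complete
c18: R3←I3
c19: I4 dispatched to IntU
c20: I4 operands ready
c21: I4 complete
c22: R1←I4
c23: I5 dispatched to IntU
c24: I5 operands ready
c25: I5 complete
c26: R2←I5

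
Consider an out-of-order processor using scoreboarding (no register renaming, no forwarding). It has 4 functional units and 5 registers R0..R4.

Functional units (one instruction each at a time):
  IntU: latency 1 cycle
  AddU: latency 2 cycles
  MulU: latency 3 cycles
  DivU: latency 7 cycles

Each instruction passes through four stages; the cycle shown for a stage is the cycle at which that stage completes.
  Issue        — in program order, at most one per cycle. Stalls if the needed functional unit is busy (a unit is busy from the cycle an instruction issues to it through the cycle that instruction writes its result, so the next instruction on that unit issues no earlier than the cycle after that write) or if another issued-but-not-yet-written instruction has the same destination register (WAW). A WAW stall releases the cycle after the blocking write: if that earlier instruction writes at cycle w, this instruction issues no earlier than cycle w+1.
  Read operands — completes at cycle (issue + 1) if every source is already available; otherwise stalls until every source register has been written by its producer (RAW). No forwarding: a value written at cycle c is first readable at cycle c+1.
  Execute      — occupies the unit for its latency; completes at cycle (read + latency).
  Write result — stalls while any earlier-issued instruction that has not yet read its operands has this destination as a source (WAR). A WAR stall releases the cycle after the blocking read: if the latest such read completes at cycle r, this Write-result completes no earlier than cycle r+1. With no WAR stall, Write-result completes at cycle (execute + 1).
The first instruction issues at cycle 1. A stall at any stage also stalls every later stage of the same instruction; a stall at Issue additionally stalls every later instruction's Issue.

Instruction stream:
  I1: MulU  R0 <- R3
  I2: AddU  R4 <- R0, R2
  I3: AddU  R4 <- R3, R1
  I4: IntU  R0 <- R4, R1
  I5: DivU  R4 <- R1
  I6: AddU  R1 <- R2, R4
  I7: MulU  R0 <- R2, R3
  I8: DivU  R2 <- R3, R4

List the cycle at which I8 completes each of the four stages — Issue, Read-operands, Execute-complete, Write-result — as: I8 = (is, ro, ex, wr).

I1 -> (1, 2, 5, 6)
I2 -> (2, 7, 9, 10)  // RAW R0: wait I1 write@6
I3 -> (11, 12, 14, 15)  // struct: AddU busy until I2 writes@10
I4 -> (12, 16, 17, 18)  // RAW R4: wait I3 write@15
I5 -> (16, 17, 24, 25)  // WAW R4: wait I3 write@15
I6 -> (17, 26, 28, 29)  // RAW R4: wait I5 write@25
I7 -> (19, 20, 23, 24)  // WAW R0: wait I4 write@18
I8 -> (26, 27, 34, 35)  // struct: DivU busy until I5 writes@25

I8 = (26, 27, 34, 35)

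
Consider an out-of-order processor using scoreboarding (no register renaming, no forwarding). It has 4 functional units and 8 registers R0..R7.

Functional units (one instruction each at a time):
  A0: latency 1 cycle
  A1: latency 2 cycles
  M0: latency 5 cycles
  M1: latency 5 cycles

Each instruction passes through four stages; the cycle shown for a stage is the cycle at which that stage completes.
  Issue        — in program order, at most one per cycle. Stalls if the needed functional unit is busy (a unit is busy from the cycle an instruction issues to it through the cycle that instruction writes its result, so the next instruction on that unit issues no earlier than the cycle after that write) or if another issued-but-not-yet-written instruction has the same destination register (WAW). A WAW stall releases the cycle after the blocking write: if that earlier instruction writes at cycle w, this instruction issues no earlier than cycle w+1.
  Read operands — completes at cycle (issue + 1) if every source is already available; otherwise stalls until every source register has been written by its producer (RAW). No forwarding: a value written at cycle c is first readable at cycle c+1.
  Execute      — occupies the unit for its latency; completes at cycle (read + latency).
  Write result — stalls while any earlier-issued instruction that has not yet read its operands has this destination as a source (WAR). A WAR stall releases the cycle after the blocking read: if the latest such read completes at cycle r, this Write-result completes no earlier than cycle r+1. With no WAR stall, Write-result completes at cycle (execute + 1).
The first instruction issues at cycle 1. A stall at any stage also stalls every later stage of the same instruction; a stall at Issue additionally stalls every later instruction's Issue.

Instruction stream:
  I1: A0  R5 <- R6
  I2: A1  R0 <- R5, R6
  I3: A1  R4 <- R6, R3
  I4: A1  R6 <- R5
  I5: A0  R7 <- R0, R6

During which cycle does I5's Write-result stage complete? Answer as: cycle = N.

I1: IS=1 RO=2 EX=3 WR=4
I2: IS=2 RO=5 EX=7 WR=8  [RAW R5: wait I1 write@4]
I3: IS=9 RO=10 EX=12 WR=13  [struct: A1 busy until I2 writes@8]
I4: IS=14 RO=15 EX=17 WR=18  [struct: A1 busy until I3 writes@13]
I5: IS=15 RO=19 EX=20 WR=21  [RAW R6: wait I4 write@18]

cycle = 21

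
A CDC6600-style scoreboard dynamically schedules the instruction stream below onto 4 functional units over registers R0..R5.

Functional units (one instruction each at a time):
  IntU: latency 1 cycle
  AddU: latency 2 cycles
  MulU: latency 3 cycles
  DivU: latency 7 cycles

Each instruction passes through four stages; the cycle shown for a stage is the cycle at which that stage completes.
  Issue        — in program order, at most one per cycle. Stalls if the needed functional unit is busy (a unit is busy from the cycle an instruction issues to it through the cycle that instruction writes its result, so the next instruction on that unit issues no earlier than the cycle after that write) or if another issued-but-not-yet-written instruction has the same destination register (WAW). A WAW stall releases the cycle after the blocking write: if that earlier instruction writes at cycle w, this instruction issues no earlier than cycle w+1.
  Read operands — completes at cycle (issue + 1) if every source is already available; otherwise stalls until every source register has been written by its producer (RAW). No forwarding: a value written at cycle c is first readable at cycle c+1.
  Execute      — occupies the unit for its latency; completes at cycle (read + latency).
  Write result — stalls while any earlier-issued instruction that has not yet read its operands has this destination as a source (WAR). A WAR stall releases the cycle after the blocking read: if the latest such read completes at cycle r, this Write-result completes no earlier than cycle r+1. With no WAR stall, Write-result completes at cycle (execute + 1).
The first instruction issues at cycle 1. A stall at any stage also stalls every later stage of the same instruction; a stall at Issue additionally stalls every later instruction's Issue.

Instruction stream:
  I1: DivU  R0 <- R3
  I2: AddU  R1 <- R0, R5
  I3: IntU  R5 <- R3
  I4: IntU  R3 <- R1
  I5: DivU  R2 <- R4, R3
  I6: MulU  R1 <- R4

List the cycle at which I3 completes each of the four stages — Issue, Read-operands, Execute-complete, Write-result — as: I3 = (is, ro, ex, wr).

t=1  I1 issues→DivU
t=2  I1 reads; I2 issues→AddU
t=3  I3 issues→IntU
t=4  I3 reads
t=5  I3 exec-done
t=9  I1 exec-done
t=10  I1 writes R0
t=11  I2 reads
t=12  I3 writes R5
t=13  I2 exec-done; I4 issues→IntU
t=14  I2 writes R1; I5 issues→DivU
t=15  I4 reads; I6 issues→MulU
t=16  I4 exec-done; I6 reads
t=17  I4 writes R3
t=18  I5 reads
t=19  I6 exec-done
t=20  I6 writes R1
t=25  I5 exec-done
t=26  I5 writes R2

I3 = (3, 4, 5, 12)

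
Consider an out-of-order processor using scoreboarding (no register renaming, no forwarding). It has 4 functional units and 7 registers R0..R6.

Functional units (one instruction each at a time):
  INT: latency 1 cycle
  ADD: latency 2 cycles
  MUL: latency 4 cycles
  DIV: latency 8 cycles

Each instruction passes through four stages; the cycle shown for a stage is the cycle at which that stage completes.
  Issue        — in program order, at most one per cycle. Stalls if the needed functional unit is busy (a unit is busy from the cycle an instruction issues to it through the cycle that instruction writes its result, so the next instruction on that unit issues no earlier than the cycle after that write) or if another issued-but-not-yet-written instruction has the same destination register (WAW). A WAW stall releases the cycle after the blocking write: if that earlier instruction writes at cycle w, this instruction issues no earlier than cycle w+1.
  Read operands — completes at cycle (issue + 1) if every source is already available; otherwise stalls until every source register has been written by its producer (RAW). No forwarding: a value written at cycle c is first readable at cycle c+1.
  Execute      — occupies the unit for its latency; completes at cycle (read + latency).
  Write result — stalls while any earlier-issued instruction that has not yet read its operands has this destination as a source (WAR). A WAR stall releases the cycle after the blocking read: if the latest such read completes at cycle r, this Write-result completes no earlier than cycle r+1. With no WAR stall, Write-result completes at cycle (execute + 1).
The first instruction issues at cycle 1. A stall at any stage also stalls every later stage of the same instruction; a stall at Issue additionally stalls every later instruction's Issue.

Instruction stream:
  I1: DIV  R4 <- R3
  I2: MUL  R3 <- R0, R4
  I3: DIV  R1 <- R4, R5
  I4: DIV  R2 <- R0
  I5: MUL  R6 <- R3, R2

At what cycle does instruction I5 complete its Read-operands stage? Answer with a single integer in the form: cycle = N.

  I1 | 1 | 2 | 10 | 11
  I2 | 2 | 12 | 16 | 17   RAW R4: wait I1 write@11
  I3 | 12 | 13 | 21 | 22   struct: DIV busy until I1 writes@11
  I4 | 23 | 24 | 32 | 33   struct: DIV busy until I3 writes@22
  I5 | 24 | 34 | 38 | 39   RAW R2: wait I4 write@33

cycle = 34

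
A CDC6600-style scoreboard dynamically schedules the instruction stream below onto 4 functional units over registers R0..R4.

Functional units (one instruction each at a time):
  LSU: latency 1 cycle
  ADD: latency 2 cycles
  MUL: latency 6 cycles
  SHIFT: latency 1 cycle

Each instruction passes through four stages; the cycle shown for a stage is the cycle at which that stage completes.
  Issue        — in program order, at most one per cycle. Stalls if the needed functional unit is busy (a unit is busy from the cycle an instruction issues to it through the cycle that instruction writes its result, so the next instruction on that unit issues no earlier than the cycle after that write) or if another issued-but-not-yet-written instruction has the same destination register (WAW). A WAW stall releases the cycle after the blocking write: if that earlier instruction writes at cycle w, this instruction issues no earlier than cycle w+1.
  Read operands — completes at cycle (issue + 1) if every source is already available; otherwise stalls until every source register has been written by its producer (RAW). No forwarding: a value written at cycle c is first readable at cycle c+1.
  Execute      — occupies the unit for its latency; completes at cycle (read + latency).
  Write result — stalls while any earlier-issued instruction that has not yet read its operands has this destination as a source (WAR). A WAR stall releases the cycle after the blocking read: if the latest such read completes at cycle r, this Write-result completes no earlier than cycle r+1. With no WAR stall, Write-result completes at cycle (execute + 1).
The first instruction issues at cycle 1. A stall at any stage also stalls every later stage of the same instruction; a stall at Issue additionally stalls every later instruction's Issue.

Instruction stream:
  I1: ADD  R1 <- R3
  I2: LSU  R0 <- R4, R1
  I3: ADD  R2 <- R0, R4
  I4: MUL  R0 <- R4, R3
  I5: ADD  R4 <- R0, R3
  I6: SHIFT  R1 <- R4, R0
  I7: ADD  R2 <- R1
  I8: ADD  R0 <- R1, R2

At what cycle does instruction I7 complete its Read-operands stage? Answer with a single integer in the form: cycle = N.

c1: I1→ADD
c2: I1 RO; I2→LSU
c4: I1 EX
c5: I1 WR R1
c6: I2 RO; I3→ADD
c7: I2 EX
c8: I2 WR R0
c9: I3 RO; I4→MUL
c10: I4 RO
c11: I3 EX
c12: I3 WR R2
c13: I5→ADD
c14: I6→SHIFT
c16: I4 EX
c17: I4 WR R0
c18: I5 RO
c20: I5 EX
c21: I5 WR R4
c22: I6 RO; I7→ADD
c23: I6 EX
c24: I6 WR R1
c25: I7 RO
c27: I7 EX
c28: I7 WR R2
c29: I8→ADD
c30: I8 RO
c32: I8 EX
c33: I8 WR R0

cycle = 25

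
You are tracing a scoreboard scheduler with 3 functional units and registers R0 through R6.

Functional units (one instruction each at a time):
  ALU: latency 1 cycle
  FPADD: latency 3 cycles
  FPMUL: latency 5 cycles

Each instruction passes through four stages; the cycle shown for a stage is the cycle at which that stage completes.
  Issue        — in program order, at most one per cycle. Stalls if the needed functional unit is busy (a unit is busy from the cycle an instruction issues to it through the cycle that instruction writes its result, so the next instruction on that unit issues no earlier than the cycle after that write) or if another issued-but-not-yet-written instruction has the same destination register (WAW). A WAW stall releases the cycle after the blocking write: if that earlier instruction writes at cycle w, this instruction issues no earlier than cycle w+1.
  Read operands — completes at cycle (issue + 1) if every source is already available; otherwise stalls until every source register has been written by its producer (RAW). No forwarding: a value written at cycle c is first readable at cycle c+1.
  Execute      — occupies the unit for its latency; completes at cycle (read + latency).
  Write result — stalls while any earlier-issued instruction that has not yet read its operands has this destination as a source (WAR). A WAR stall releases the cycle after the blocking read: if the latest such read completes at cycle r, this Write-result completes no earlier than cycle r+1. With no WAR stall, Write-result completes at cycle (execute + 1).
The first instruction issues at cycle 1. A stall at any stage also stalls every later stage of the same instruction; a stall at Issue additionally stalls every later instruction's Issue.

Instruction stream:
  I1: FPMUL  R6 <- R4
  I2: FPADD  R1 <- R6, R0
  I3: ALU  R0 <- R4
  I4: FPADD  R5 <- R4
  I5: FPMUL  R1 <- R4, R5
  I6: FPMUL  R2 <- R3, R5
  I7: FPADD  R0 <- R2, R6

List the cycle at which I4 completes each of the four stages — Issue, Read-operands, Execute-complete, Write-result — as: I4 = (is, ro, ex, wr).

I4 = (14, 15, 18, 19)

1) issue 1, read 2, done 7, write 8
2) issue 2, read 9, done 12, write 13  <RAW R6: wait I1 write@8>
3) issue 3, read 4, done 5, write 10  <WAR R0: wait I2 read@9>
4) issue 14, read 15, done 18, write 19  <struct: FPADD busy until I2 writes@13>
5) issue 15, read 20, done 25, write 26  <RAW R5: wait I4 write@19>
6) issue 27, read 28, done 33, write 34  <struct: FPMUL busy until I5 writes@26>
7) issue 28, read 35, done 38, write 39  <RAW R2: wait I6 write@34>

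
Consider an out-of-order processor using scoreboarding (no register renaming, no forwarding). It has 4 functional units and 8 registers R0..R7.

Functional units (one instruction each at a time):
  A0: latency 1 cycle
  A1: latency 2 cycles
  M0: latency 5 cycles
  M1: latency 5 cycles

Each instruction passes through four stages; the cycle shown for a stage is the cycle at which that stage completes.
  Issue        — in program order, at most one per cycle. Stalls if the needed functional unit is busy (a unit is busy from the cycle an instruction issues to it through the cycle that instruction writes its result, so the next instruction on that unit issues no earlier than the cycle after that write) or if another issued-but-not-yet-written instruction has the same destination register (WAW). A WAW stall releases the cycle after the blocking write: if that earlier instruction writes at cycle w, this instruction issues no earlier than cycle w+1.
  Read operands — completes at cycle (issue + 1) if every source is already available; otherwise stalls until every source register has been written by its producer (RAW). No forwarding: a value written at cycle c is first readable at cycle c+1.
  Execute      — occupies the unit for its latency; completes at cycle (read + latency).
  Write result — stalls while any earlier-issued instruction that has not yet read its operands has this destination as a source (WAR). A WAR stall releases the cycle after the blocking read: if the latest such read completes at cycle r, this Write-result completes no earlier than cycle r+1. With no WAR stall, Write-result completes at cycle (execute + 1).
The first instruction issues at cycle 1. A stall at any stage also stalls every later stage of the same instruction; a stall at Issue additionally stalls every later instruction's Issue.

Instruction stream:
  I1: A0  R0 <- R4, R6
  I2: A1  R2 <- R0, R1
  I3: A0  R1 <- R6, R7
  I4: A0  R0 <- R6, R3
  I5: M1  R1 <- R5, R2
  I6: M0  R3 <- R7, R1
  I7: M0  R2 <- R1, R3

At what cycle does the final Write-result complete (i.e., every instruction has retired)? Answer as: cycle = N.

cycle = 32

c1: I1 issues→A0
c2: I1 reads, I2 issues→A1
c3: I1 exec-done
c4: I1 writes R0
c5: I2 reads, I3 issues→A0
c6: I3 reads
c7: I2 exec-done, I3 exec-done
c8: I2 writes R2, I3 writes R1
c9: I4 issues→A0
c10: I4 reads, I5 issues→M1
c11: I4 exec-done, I5 reads, I6 issues→M0
c12: I4 writes R0
c16: I5 exec-done
c17: I5 writes R1
c18: I6 reads
c23: I6 exec-done
c24: I6 writes R3
c25: I7 issues→M0
c26: I7 reads
c31: I7 exec-done
c32: I7 writes R2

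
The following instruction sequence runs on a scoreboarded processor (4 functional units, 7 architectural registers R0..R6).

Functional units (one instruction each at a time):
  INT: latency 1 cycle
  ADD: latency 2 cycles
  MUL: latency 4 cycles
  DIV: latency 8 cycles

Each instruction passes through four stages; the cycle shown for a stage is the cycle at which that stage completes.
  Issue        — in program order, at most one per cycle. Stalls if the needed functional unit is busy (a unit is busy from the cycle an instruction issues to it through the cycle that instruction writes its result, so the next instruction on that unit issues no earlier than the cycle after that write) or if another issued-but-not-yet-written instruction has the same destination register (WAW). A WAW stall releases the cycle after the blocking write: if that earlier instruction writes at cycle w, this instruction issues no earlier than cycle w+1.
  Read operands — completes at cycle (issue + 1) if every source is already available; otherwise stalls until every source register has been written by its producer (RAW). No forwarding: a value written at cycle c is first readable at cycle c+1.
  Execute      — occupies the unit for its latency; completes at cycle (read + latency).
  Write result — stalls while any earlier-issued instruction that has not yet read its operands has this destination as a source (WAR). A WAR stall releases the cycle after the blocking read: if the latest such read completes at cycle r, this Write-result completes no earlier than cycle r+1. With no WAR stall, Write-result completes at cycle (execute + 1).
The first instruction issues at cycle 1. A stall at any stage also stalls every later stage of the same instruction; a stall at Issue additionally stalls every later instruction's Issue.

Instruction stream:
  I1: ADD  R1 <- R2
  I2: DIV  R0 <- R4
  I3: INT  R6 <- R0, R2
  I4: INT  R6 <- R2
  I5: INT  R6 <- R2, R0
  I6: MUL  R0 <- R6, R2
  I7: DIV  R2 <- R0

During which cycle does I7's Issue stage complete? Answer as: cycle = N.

cycle = 22

c1: I1→ADD
c2: I1 RO | I2→DIV
c3: I2 RO | I3→INT
c4: I1 EX
c5: I1 WR R1
c11: I2 EX
c12: I2 WR R0
c13: I3 RO
c14: I3 EX
c15: I3 WR R6
c16: I4→INT
c17: I4 RO
c18: I4 EX
c19: I4 WR R6
c20: I5→INT
c21: I5 RO | I6→MUL
c22: I5 EX | I7→DIV
c23: I5 WR R6
c24: I6 RO
c28: I6 EX
c29: I6 WR R0
c30: I7 RO
c38: I7 EX
c39: I7 WR R2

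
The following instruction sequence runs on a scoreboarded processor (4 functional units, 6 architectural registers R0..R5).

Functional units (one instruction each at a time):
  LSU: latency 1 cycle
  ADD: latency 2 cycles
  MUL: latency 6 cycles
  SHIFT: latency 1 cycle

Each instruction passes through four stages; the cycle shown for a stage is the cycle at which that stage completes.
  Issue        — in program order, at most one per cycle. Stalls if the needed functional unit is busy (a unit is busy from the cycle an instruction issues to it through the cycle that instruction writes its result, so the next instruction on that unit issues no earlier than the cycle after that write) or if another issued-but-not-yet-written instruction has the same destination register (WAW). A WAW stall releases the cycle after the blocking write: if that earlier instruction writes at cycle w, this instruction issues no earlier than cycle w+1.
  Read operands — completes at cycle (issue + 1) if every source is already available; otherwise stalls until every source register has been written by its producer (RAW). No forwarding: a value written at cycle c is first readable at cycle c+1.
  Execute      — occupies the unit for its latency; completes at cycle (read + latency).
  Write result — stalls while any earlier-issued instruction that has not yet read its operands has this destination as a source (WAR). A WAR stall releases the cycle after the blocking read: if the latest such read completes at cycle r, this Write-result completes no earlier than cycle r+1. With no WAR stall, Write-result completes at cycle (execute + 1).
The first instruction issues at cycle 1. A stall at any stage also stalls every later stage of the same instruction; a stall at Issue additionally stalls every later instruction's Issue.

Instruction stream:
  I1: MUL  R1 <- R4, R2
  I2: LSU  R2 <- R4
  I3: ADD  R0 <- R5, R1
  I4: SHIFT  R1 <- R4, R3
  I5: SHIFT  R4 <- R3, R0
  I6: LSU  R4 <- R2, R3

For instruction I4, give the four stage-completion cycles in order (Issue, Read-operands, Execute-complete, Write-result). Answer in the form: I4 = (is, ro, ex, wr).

I4 = (10, 11, 12, 13)

I1 -> (1, 2, 8, 9)
I2 -> (2, 3, 4, 5)
I3 -> (3, 10, 12, 13)  // RAW R1: wait I1 write@9
I4 -> (10, 11, 12, 13)  // WAW R1: wait I1 write@9
I5 -> (14, 15, 16, 17)  // struct: SHIFT busy until I4 writes@13
I6 -> (18, 19, 20, 21)  // WAW R4: wait I5 write@17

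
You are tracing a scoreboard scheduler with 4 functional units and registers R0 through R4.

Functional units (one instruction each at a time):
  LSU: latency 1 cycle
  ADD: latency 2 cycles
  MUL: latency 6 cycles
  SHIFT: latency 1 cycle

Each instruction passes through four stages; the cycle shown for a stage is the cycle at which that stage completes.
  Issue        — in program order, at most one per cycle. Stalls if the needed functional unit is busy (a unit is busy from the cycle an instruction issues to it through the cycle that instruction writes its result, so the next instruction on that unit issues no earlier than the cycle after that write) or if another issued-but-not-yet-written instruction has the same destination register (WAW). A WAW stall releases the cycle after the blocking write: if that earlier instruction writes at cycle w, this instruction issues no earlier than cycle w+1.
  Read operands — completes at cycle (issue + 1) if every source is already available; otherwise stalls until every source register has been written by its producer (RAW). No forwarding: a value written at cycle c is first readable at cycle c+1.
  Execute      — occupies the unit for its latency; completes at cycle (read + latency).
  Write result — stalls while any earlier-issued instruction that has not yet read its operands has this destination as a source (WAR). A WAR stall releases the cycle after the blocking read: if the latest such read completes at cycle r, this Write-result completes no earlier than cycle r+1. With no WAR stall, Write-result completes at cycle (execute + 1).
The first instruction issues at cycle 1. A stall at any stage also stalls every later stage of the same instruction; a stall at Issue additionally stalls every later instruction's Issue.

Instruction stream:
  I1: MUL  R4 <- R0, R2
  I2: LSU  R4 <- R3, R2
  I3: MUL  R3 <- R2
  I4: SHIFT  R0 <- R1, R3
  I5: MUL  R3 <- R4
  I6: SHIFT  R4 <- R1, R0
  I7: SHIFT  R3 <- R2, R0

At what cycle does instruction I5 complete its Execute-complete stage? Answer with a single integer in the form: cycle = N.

cycle = 27

[1] I1 dispatched to MUL
[2] I1 operands ready
[8] I1 complete
[9] R4←I1
[10] I2 dispatched to LSU
[11] I2 operands ready | I3 dispatched to MUL
[12] I2 complete | I3 operands ready | I4 dispatched to SHIFT
[13] R4←I2
[18] I3 complete
[19] R3←I3
[20] I4 operands ready | I5 dispatched to MUL
[21] I4 complete | I5 operands ready
[22] R0←I4
[23] I6 dispatched to SHIFT
[24] I6 operands ready
[25] I6 complete
[26] R4←I6
[27] I5 complete
[28] R3←I5
[29] I7 dispatched to SHIFT
[30] I7 operands ready
[31] I7 complete
[32] R3←I7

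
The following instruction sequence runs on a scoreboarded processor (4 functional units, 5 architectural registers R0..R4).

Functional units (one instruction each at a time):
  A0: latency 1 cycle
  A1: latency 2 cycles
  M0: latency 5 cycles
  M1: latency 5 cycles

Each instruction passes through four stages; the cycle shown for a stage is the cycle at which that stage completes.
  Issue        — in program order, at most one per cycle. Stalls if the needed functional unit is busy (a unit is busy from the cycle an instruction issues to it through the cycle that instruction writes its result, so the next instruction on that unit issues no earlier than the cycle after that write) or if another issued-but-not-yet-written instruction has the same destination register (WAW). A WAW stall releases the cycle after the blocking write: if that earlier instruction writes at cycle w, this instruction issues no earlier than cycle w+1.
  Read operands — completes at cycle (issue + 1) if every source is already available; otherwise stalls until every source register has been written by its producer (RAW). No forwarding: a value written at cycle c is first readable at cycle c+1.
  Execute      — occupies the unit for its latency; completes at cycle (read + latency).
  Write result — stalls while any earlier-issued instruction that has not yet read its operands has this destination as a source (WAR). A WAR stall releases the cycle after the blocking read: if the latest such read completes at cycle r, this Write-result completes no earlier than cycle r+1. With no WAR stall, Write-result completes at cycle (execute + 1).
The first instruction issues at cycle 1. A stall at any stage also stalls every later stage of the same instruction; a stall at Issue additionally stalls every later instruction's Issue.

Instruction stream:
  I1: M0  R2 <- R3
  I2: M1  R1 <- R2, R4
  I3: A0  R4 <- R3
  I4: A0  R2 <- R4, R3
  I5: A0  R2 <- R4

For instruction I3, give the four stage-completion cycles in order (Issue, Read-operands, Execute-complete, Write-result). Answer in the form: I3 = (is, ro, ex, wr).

I1  is:1  ro:2  ex:7  wr:8
I2  is:2  ro:9  ex:14  wr:15  — RAW R2: wait I1 write@8
I3  is:3  ro:4  ex:5  wr:10  — WAR R4: wait I2 read@9
I4  is:11  ro:12  ex:13  wr:14  — struct: A0 busy until I3 writes@10
I5  is:15  ro:16  ex:17  wr:18  — struct: A0 busy until I4 writes@14

I3 = (3, 4, 5, 10)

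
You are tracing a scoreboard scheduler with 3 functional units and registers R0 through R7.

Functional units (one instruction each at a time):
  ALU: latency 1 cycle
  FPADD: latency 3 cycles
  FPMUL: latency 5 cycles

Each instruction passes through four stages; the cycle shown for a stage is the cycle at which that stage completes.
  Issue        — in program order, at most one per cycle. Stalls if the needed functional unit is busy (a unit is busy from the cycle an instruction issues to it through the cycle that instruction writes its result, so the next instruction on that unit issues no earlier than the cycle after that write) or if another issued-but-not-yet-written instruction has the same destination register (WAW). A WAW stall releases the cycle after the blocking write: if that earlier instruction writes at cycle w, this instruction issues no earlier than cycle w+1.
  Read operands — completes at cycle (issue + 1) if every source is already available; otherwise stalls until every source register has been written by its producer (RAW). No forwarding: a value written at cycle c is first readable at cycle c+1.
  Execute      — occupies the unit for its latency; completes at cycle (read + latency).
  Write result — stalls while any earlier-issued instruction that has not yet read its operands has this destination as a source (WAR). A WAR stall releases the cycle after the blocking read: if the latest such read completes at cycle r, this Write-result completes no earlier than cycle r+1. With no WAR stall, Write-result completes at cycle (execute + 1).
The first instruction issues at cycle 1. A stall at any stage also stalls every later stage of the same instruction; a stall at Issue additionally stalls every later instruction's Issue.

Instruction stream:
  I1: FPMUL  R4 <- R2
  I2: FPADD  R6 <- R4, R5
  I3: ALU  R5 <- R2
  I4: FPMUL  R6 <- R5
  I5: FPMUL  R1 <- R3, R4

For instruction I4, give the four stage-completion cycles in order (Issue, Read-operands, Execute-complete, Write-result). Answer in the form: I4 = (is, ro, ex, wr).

I4 = (14, 15, 20, 21)

I1 -> (1, 2, 7, 8)
I2 -> (2, 9, 12, 13)  // RAW R4: wait I1 write@8
I3 -> (3, 4, 5, 10)  // WAR R5: wait I2 read@9
I4 -> (14, 15, 20, 21)  // WAW R6: wait I2 write@13
I5 -> (22, 23, 28, 29)  // struct: FPMUL busy until I4 writes@21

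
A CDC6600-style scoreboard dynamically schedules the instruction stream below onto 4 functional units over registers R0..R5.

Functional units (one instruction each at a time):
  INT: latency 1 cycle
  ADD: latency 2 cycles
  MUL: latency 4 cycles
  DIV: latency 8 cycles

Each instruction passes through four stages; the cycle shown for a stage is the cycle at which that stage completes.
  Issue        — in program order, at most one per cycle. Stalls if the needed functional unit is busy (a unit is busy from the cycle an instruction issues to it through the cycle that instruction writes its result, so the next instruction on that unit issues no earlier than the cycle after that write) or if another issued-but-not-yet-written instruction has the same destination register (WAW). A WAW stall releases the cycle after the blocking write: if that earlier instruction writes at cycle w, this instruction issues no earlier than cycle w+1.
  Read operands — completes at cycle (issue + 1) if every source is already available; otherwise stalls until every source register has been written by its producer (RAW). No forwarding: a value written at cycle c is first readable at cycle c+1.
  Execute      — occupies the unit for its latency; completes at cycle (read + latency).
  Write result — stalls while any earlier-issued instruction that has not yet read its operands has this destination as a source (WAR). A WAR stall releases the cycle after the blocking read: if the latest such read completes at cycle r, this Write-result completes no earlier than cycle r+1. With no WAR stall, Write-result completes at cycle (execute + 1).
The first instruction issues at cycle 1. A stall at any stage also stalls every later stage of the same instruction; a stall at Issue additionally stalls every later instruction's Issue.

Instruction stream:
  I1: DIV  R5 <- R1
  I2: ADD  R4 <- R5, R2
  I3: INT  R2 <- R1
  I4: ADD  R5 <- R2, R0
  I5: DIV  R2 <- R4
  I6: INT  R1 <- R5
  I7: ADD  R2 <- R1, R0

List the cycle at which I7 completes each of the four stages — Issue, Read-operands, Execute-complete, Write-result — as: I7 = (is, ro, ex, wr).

I7 = (28, 29, 31, 32)

c1: I1 dispatched to DIV
c2: I1 operands ready · I2 dispatched to ADD
c3: I3 dispatched to INT
c4: I3 operands ready
c5: I3 complete
c10: I1 complete
c11: R5←I1
c12: I2 operands ready
c13: R2←I3
c14: I2 complete
c15: R4←I2
c16: I4 dispatched to ADD
c17: I4 operands ready · I5 dispatched to DIV
c18: I5 operands ready · I6 dispatched to INT
c19: I4 complete
c20: R5←I4
c21: I6 operands ready
c22: I6 complete
c23: R1←I6
c26: I5 complete
c27: R2←I5
c28: I7 dispatched to ADD
c29: I7 operands ready
c31: I7 complete
c32: R2←I7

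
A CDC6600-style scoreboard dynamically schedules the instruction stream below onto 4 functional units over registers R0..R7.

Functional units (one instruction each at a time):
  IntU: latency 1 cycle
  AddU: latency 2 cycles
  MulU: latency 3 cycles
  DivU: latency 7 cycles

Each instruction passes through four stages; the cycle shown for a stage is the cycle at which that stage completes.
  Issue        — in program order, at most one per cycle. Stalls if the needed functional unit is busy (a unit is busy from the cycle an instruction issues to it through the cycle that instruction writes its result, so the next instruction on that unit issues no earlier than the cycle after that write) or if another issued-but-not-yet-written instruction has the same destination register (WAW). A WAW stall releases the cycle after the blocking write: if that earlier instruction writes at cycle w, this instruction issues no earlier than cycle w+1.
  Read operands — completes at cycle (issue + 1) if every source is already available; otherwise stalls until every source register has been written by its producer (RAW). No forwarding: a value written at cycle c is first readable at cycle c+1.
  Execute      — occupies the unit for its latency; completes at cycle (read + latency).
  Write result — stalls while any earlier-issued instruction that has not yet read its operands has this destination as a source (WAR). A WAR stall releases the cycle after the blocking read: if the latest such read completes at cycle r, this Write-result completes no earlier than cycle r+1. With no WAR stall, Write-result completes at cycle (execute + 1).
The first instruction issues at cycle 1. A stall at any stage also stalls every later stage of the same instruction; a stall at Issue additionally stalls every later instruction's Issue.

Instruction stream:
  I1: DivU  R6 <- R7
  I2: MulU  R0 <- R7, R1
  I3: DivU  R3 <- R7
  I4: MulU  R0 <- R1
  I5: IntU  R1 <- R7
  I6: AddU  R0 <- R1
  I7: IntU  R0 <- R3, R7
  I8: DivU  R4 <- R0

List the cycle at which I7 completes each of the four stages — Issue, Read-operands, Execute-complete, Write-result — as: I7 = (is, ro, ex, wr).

I1  is:1  ro:2  ex:9  wr:10
I2  is:2  ro:3  ex:6  wr:7
I3  is:11  ro:12  ex:19  wr:20  — struct: DivU busy until I1 writes@10
I4  is:12  ro:13  ex:16  wr:17
I5  is:13  ro:14  ex:15  wr:16
I6  is:18  ro:19  ex:21  wr:22  — WAW R0: wait I4 write@17
I7  is:23  ro:24  ex:25  wr:26  — WAW R0: wait I6 write@22
I8  is:24  ro:27  ex:34  wr:35  — RAW R0: wait I7 write@26

I7 = (23, 24, 25, 26)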